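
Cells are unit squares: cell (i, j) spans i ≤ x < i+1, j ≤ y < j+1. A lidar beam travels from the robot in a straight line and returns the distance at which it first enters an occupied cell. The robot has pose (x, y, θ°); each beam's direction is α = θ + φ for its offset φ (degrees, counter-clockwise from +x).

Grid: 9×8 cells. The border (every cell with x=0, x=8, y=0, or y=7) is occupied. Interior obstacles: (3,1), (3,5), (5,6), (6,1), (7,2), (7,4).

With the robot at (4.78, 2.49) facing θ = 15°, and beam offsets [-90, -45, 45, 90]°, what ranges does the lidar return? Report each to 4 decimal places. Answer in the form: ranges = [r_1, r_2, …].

beam 1: φ=-90°, α=285°
  dir = (cos 285°, sin 285°) = (0.2588, -0.9659); from cell (4,2)
  next x-line at t=0.8500, next y-line at t=0.5073; Δt_x=3.8637, Δt_y=1.0353
    y: enter (4,1) at t=0.5073
    x: enter (5,1) at t=0.8500
    y: enter (5,0) at t=1.5426 ← occupied
  → r_1 = 1.5426
beam 2: φ=-45°, α=330°
  dir = (cos 330°, sin 330°) = (0.8660, -0.5000); from cell (4,2)
  next x-line at t=0.2540, next y-line at t=0.9800; Δt_x=1.1547, Δt_y=2.0000
    x: enter (5,2) at t=0.2540
    y: enter (5,1) at t=0.9800
    x: enter (6,1) at t=1.4087 ← occupied
  → r_2 = 1.4087
beam 3: φ=45°, α=60°
  dir = (cos 60°, sin 60°) = (0.5000, 0.8660); from cell (4,2)
  next x-line at t=0.4400, next y-line at t=0.5889; Δt_x=2.0000, Δt_y=1.1547
    x: enter (5,2) at t=0.4400
    y: enter (5,3) at t=0.5889
    y: enter (5,4) at t=1.7436
    x: enter (6,4) at t=2.4400
    y: enter (6,5) at t=2.8983
    y: enter (6,6) at t=4.0530
    x: enter (7,6) at t=4.4400
    y: enter (7,7) at t=5.2077 ← occupied
  → r_3 = 5.2077
beam 4: φ=90°, α=105°
  dir = (cos 105°, sin 105°) = (-0.2588, 0.9659); from cell (4,2)
  next x-line at t=3.0137, next y-line at t=0.5280; Δt_x=3.8637, Δt_y=1.0353
    y: enter (4,3) at t=0.5280
    y: enter (4,4) at t=1.5633
    y: enter (4,5) at t=2.5985
    x: enter (3,5) at t=3.0137 ← occupied
  → r_4 = 3.0137

ranges = [1.5426, 1.4087, 5.2077, 3.0137]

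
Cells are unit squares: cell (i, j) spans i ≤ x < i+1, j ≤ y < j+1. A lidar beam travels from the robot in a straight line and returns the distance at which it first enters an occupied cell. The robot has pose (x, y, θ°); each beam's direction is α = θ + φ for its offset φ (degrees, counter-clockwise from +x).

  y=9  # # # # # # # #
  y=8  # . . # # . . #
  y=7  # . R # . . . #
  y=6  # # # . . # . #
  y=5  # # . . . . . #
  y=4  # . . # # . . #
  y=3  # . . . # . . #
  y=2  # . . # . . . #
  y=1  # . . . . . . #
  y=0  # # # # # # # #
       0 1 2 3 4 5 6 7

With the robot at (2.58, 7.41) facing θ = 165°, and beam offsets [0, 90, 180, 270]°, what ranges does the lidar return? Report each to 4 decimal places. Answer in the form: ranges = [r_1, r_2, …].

beam 1: φ=0°, α=165°
  d=(-0.9659,0.2588)  start (2,7)  tX=0.6005 tY=2.2796  stride 1/|dx|=1.0353 1/|dy|=3.8637
    cross x-line → (1,7), t=0.6005
    cross x-line → (0,7), t=1.6357 (wall)
  → r_1 = 1.6357
beam 2: φ=90°, α=255°
  d=(-0.2588,-0.9659)  start (2,7)  tX=2.2409 tY=0.4245  stride 1/|dx|=3.8637 1/|dy|=1.0353
    cross y-line → (2,6), t=0.4245 (wall)
  → r_2 = 0.4245
beam 3: φ=180°, α=345°
  d=(0.9659,-0.2588)  start (2,7)  tX=0.4348 tY=1.5841  stride 1/|dx|=1.0353 1/|dy|=3.8637
    cross x-line → (3,7), t=0.4348 (wall)
  → r_3 = 0.4348
beam 4: φ=270°, α=75°
  d=(0.2588,0.9659)  start (2,7)  tX=1.6228 tY=0.6108  stride 1/|dx|=3.8637 1/|dy|=1.0353
    cross y-line → (2,8), t=0.6108
    cross x-line → (3,8), t=1.6228 (wall)
  → r_4 = 1.6228

ranges = [1.6357, 0.4245, 0.4348, 1.6228]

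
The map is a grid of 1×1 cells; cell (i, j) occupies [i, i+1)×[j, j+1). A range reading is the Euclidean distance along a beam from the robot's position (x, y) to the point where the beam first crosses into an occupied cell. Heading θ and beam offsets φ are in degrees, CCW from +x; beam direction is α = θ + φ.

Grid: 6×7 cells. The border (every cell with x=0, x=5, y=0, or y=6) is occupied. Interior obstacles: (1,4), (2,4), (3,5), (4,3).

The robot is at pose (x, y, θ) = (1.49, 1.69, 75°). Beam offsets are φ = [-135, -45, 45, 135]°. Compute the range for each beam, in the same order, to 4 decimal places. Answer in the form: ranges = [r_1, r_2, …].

beam 1: φ=-135°, α=300°
  dir = (cos 300°, sin 300°) = (0.5000, -0.8660); from cell (1,1)
  next x-line at t=1.0200, next y-line at t=0.7967; Δt_x=2.0000, Δt_y=1.1547
    y: enter (1,0) at t=0.7967 ← occupied
  → r_1 = 0.7967
beam 2: φ=-45°, α=30°
  dir = (cos 30°, sin 30°) = (0.8660, 0.5000); from cell (1,1)
  next x-line at t=0.5889, next y-line at t=0.6200; Δt_x=1.1547, Δt_y=2.0000
    x: enter (2,1) at t=0.5889
    y: enter (2,2) at t=0.6200
    x: enter (3,2) at t=1.7436
    y: enter (3,3) at t=2.6200
    x: enter (4,3) at t=2.8983 ← occupied
  → r_2 = 2.8983
beam 3: φ=45°, α=120°
  dir = (cos 120°, sin 120°) = (-0.5000, 0.8660); from cell (1,1)
  next x-line at t=0.9800, next y-line at t=0.3580; Δt_x=2.0000, Δt_y=1.1547
    y: enter (1,2) at t=0.3580
    x: enter (0,2) at t=0.9800 ← occupied
  → r_3 = 0.9800
beam 4: φ=135°, α=210°
  dir = (cos 210°, sin 210°) = (-0.8660, -0.5000); from cell (1,1)
  next x-line at t=0.5658, next y-line at t=1.3800; Δt_x=1.1547, Δt_y=2.0000
    x: enter (0,1) at t=0.5658 ← occupied
  → r_4 = 0.5658

ranges = [0.7967, 2.8983, 0.9800, 0.5658]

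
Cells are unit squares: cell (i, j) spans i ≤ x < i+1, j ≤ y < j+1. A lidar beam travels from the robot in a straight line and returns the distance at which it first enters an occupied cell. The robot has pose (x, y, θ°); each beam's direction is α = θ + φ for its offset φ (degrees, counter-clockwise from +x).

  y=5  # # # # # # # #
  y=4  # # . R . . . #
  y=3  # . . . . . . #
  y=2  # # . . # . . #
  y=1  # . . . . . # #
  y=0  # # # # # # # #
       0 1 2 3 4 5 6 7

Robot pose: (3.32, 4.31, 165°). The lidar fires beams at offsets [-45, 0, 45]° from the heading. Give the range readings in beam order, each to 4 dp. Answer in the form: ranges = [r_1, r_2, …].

ranges = [0.7967, 1.3666, 2.6200]

beam 1: φ=-45°, α=120°
  dir = (cos 120°, sin 120°) = (-0.5000, 0.8660); from cell (3,4)
  next x-line at t=0.6400, next y-line at t=0.7967; Δt_x=2.0000, Δt_y=1.1547
    x: enter (2,4) at t=0.6400
    y: enter (2,5) at t=0.7967 ← occupied
  → r_1 = 0.7967
beam 2: φ=0°, α=165°
  dir = (cos 165°, sin 165°) = (-0.9659, 0.2588); from cell (3,4)
  next x-line at t=0.3313, next y-line at t=2.6660; Δt_x=1.0353, Δt_y=3.8637
    x: enter (2,4) at t=0.3313
    x: enter (1,4) at t=1.3666 ← occupied
  → r_2 = 1.3666
beam 3: φ=45°, α=210°
  dir = (cos 210°, sin 210°) = (-0.8660, -0.5000); from cell (3,4)
  next x-line at t=0.3695, next y-line at t=0.6200; Δt_x=1.1547, Δt_y=2.0000
    x: enter (2,4) at t=0.3695
    y: enter (2,3) at t=0.6200
    x: enter (1,3) at t=1.5242
    y: enter (1,2) at t=2.6200 ← occupied
  → r_3 = 2.6200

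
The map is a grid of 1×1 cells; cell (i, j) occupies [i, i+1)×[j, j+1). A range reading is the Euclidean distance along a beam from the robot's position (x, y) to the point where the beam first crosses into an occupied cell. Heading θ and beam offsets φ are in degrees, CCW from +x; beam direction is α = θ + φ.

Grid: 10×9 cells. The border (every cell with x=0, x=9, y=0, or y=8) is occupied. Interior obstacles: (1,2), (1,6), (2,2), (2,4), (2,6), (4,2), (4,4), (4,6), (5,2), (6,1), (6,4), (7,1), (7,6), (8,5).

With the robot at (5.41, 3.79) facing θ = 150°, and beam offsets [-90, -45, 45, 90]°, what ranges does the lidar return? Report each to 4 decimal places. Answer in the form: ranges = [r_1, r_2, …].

ranges = [1.1800, 2.2880, 3.0523, 0.9122]

beam 1: φ=-90°, α=60°
  direction (0.5000, 0.8660); cell (5,3); t to first gridline: x 1.1800, y 0.2425 (then +2.0000 / +1.1547)
    (5,4) via y @ 0.2425
    (6,4) via x @ 1.1800  # hit
  → r_1 = 1.1800
beam 2: φ=-45°, α=105°
  direction (-0.2588, 0.9659); cell (5,3); t to first gridline: x 1.5841, y 0.2174 (then +3.8637 / +1.0353)
    (5,4) via y @ 0.2174
    (5,5) via y @ 1.2527
    (4,5) via x @ 1.5841
    (4,6) via y @ 2.2880  # hit
  → r_2 = 2.2880
beam 3: φ=45°, α=195°
  direction (-0.9659, -0.2588); cell (5,3); t to first gridline: x 0.4245, y 3.0523 (then +1.0353 / +3.8637)
    (4,3) via x @ 0.4245
    (3,3) via x @ 1.4597
    (2,3) via x @ 2.4950
    (2,2) via y @ 3.0523  # hit
  → r_3 = 3.0523
beam 4: φ=90°, α=240°
  direction (-0.5000, -0.8660); cell (5,3); t to first gridline: x 0.8200, y 0.9122 (then +2.0000 / +1.1547)
    (4,3) via x @ 0.8200
    (4,2) via y @ 0.9122  # hit
  → r_4 = 0.9122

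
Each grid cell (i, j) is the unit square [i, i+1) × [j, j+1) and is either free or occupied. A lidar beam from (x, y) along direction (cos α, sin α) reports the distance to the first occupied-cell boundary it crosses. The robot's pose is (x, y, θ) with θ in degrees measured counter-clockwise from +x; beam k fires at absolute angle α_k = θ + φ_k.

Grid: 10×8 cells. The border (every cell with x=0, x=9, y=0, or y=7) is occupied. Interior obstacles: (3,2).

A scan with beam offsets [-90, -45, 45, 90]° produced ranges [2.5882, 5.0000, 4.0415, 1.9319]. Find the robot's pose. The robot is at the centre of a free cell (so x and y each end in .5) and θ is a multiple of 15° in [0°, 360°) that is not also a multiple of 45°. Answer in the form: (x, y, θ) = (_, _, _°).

(x, y, θ) = (8.5, 4.5, 195°)

Enumerate (i+0.5, j+0.5, θ) over the 47 free cells and 16 admissible headings. For each, cast all 4 beams and compare to the given ranges.
  (1.5, 6.5, 345°): beam 1 = 1.9319 ≠ 2.5882 ✗
  (8.5, 3.5, 345°): beam 2 = 1.0000 ≠ 5.0000 ✗
  (1.5, 2.5, 150°): beam 1 = 5.1962 ≠ 2.5882 ✗
  (6.5, 6.5, 195°): beam 1 = 0.5176 ≠ 2.5882 ✗
  …
  (8.5, 4.5, 195°): r_1=2.5882, r_2=5.0000, r_3=4.0415, r_4=1.9319 — all match ✓
Only this pose fits every beam.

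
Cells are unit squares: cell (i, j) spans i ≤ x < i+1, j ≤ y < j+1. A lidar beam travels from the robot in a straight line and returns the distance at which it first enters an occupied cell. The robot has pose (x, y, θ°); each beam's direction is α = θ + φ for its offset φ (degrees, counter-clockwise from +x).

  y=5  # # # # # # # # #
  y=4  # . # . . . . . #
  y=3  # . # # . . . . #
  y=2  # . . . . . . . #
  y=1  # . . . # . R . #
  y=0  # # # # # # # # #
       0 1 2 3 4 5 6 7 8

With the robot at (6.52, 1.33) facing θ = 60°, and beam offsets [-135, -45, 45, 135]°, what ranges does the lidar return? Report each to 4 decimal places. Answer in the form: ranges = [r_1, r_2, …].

ranges = [0.3416, 1.5322, 3.7995, 1.2750]

beam 1: φ=-135°, α=285°
  direction (0.2588, -0.9659); cell (6,1); t to first gridline: x 1.8546, y 0.3416 (then +3.8637 / +1.0353)
    (6,0) via y @ 0.3416  # hit
  → r_1 = 0.3416
beam 2: φ=-45°, α=15°
  direction (0.9659, 0.2588); cell (6,1); t to first gridline: x 0.4969, y 2.5887 (then +1.0353 / +3.8637)
    (7,1) via x @ 0.4969
    (8,1) via x @ 1.5322  # hit
  → r_2 = 1.5322
beam 3: φ=45°, α=105°
  direction (-0.2588, 0.9659); cell (6,1); t to first gridline: x 2.0091, y 0.6936 (then +3.8637 / +1.0353)
    (6,2) via y @ 0.6936
    (6,3) via y @ 1.7289
    (5,3) via x @ 2.0091
    (5,4) via y @ 2.7642
    (5,5) via y @ 3.7995  # hit
  → r_3 = 3.7995
beam 4: φ=135°, α=195°
  direction (-0.9659, -0.2588); cell (6,1); t to first gridline: x 0.5383, y 1.2750 (then +1.0353 / +3.8637)
    (5,1) via x @ 0.5383
    (5,0) via y @ 1.2750  # hit
  → r_4 = 1.2750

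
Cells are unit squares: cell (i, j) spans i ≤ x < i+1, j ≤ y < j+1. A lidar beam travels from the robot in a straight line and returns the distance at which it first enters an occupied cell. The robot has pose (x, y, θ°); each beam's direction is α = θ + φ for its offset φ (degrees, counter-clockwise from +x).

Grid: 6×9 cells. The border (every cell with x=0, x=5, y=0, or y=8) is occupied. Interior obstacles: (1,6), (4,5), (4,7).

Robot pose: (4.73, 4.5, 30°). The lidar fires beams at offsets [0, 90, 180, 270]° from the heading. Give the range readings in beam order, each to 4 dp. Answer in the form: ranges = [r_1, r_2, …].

ranges = [0.3118, 0.5774, 4.3070, 0.5400]

beam 1: φ=0°, α=30°
  direction (0.8660, 0.5000); cell (4,4); t to first gridline: x 0.3118, y 1.0000 (then +1.1547 / +2.0000)
    (5,4) via x @ 0.3118  # hit
  → r_1 = 0.3118
beam 2: φ=90°, α=120°
  direction (-0.5000, 0.8660); cell (4,4); t to first gridline: x 1.4600, y 0.5774 (then +2.0000 / +1.1547)
    (4,5) via y @ 0.5774  # hit
  → r_2 = 0.5774
beam 3: φ=180°, α=210°
  direction (-0.8660, -0.5000); cell (4,4); t to first gridline: x 0.8429, y 1.0000 (then +1.1547 / +2.0000)
    (3,4) via x @ 0.8429
    (3,3) via y @ 1.0000
    (2,3) via x @ 1.9976
    (2,2) via y @ 3.0000
    (1,2) via x @ 3.1523
    (0,2) via x @ 4.3070  # hit
  → r_3 = 4.3070
beam 4: φ=270°, α=300°
  direction (0.5000, -0.8660); cell (4,4); t to first gridline: x 0.5400, y 0.5774 (then +2.0000 / +1.1547)
    (5,4) via x @ 0.5400  # hit
  → r_4 = 0.5400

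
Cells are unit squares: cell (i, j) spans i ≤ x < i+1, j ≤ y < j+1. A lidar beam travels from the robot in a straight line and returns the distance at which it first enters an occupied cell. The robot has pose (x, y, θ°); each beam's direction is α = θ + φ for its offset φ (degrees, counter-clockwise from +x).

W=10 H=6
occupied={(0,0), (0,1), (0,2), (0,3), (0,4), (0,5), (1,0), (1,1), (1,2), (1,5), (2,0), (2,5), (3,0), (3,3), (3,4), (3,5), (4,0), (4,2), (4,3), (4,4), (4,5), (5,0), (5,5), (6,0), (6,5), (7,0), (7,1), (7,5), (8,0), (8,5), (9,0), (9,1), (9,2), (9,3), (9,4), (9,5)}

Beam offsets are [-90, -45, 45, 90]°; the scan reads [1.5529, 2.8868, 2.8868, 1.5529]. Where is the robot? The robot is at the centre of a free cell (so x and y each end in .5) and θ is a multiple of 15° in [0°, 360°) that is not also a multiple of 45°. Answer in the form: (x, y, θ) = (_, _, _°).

(x, y, θ) = (7.5, 3.5, 195°)

The pose lattice has 24·16 = 384 candidates. Test each by forward raycasting.
  (8.5, 1.5, 75°): beam 1 = 0.5176 ≠ 1.5529 ✗
  (8.5, 1.5, 60°): beam 1 = 0.5774 ≠ 1.5529 ✗
  (4.5, 1.5, 120°): beam 1 = 5.1962 ≠ 1.5529 ✗
  …
  (7.5, 3.5, 195°): r_1=1.5529, r_2=2.8868, r_3=2.8868, r_4=1.5529 — all match ✓
No second candidate reproduces the full scan.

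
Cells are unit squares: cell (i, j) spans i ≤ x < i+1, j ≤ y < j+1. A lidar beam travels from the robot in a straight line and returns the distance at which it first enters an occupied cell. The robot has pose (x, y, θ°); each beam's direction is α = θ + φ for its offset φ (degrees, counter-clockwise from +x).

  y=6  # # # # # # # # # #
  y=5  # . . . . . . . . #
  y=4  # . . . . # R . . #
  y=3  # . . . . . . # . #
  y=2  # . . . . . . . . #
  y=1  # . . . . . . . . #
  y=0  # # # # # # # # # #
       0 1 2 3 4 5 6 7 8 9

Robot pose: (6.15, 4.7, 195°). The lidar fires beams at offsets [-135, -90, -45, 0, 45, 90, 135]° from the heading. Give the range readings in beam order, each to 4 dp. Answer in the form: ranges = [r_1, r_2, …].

beam 1: φ=-135°, α=60°
  direction (0.5000, 0.8660); cell (6,4); t to first gridline: x 1.7000, y 0.3464 (then +2.0000 / +1.1547)
    (6,5) via y @ 0.3464
    (6,6) via y @ 1.5011  # hit
  → r_1 = 1.5011
beam 2: φ=-90°, α=105°
  direction (-0.2588, 0.9659); cell (6,4); t to first gridline: x 0.5796, y 0.3106 (then +3.8637 / +1.0353)
    (6,5) via y @ 0.3106
    (5,5) via x @ 0.5796
    (5,6) via y @ 1.3459  # hit
  → r_2 = 1.3459
beam 3: φ=-45°, α=150°
  direction (-0.8660, 0.5000); cell (6,4); t to first gridline: x 0.1732, y 0.6000 (then +1.1547 / +2.0000)
    (5,4) via x @ 0.1732  # hit
  → r_3 = 0.1732
beam 4: φ=0°, α=195°
  direction (-0.9659, -0.2588); cell (6,4); t to first gridline: x 0.1553, y 2.7046 (then +1.0353 / +3.8637)
    (5,4) via x @ 0.1553  # hit
  → r_4 = 0.1553
beam 5: φ=45°, α=240°
  direction (-0.5000, -0.8660); cell (6,4); t to first gridline: x 0.3000, y 0.8083 (then +2.0000 / +1.1547)
    (5,4) via x @ 0.3000  # hit
  → r_5 = 0.3000
beam 6: φ=90°, α=285°
  direction (0.2588, -0.9659); cell (6,4); t to first gridline: x 3.2841, y 0.7247 (then +3.8637 / +1.0353)
    (6,3) via y @ 0.7247
    (6,2) via y @ 1.7600
    (6,1) via y @ 2.7952
    (7,1) via x @ 3.2841
    (7,0) via y @ 3.8305  # hit
  → r_6 = 3.8305
beam 7: φ=135°, α=330°
  direction (0.8660, -0.5000); cell (6,4); t to first gridline: x 0.9815, y 1.4000 (then +1.1547 / +2.0000)
    (7,4) via x @ 0.9815
    (7,3) via y @ 1.4000  # hit
  → r_7 = 1.4000

ranges = [1.5011, 1.3459, 0.1732, 0.1553, 0.3000, 3.8305, 1.4000]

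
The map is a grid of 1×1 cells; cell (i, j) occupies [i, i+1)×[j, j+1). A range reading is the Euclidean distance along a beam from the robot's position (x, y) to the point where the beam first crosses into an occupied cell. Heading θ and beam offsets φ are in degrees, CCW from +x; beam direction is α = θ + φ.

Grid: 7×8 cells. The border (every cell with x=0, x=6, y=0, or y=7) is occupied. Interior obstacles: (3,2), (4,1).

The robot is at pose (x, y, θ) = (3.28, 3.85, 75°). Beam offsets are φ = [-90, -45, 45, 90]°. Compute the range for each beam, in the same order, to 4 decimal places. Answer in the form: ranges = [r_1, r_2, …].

ranges = [2.8160, 3.1408, 3.6373, 2.3604]

beam 1: φ=-90°, α=345°
  dir = (cos 345°, sin 345°) = (0.9659, -0.2588); from cell (3,3)
  next x-line at t=0.7454, next y-line at t=3.2841; Δt_x=1.0353, Δt_y=3.8637
    x: enter (4,3) at t=0.7454
    x: enter (5,3) at t=1.7807
    x: enter (6,3) at t=2.8160 ← occupied
  → r_1 = 2.8160
beam 2: φ=-45°, α=30°
  dir = (cos 30°, sin 30°) = (0.8660, 0.5000); from cell (3,3)
  next x-line at t=0.8314, next y-line at t=0.3000; Δt_x=1.1547, Δt_y=2.0000
    y: enter (3,4) at t=0.3000
    x: enter (4,4) at t=0.8314
    x: enter (5,4) at t=1.9861
    y: enter (5,5) at t=2.3000
    x: enter (6,5) at t=3.1408 ← occupied
  → r_2 = 3.1408
beam 3: φ=45°, α=120°
  dir = (cos 120°, sin 120°) = (-0.5000, 0.8660); from cell (3,3)
  next x-line at t=0.5600, next y-line at t=0.1732; Δt_x=2.0000, Δt_y=1.1547
    y: enter (3,4) at t=0.1732
    x: enter (2,4) at t=0.5600
    y: enter (2,5) at t=1.3279
    y: enter (2,6) at t=2.4826
    x: enter (1,6) at t=2.5600
    y: enter (1,7) at t=3.6373 ← occupied
  → r_3 = 3.6373
beam 4: φ=90°, α=165°
  dir = (cos 165°, sin 165°) = (-0.9659, 0.2588); from cell (3,3)
  next x-line at t=0.2899, next y-line at t=0.5796; Δt_x=1.0353, Δt_y=3.8637
    x: enter (2,3) at t=0.2899
    y: enter (2,4) at t=0.5796
    x: enter (1,4) at t=1.3252
    x: enter (0,4) at t=2.3604 ← occupied
  → r_4 = 2.3604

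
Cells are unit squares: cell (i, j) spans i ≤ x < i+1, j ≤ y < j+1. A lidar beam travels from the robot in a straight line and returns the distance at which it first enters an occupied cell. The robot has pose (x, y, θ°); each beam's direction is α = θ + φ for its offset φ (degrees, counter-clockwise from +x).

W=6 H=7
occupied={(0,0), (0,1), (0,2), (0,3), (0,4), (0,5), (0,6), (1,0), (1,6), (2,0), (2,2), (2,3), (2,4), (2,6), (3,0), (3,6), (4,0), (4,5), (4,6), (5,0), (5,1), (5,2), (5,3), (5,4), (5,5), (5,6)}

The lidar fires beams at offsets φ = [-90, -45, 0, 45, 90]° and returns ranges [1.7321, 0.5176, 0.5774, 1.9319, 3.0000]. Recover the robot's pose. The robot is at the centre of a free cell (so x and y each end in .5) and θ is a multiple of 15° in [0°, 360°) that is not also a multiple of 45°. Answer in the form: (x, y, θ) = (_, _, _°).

(x, y, θ) = (3.5, 4.5, 210°)

Candidates: 16 free-cell centres × 16 headings = 256 poses. Raycast each; keep the one whose scan matches to 4 dp.
  (3.5, 4.5, 60°): beam 2 = 1.5529 ≠ 0.5176 ✗
  (4.5, 4.5, 120°): beam 1 = 0.5774 ≠ 1.7321 ✗
  (3.5, 1.5, 210°): beam 1 = 1.0000 ≠ 1.7321 ✗
  …
  (3.5, 4.5, 210°): r_1=1.7321, r_2=0.5176, r_3=0.5774, r_4=1.9319, r_5=3.0000 — all match ✓
No second candidate reproduces the full scan.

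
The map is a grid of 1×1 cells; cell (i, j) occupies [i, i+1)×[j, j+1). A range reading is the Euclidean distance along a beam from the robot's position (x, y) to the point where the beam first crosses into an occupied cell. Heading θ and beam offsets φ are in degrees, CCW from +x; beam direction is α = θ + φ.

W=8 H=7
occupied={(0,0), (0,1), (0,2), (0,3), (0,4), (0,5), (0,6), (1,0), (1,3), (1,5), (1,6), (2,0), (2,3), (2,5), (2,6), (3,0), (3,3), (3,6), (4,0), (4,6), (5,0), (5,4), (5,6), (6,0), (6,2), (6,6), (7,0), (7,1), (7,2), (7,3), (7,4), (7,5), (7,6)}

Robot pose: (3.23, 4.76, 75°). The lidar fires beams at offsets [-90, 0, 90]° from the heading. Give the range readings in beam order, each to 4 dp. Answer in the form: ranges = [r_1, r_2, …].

ranges = [1.8324, 1.2837, 0.9273]

beam 1: φ=-90°, α=345°
  direction (0.9659, -0.2588); cell (3,4); t to first gridline: x 0.7972, y 2.9364 (then +1.0353 / +3.8637)
    (4,4) via x @ 0.7972
    (5,4) via x @ 1.8324  # hit
  → r_1 = 1.8324
beam 2: φ=0°, α=75°
  direction (0.2588, 0.9659); cell (3,4); t to first gridline: x 2.9751, y 0.2485 (then +3.8637 / +1.0353)
    (3,5) via y @ 0.2485
    (3,6) via y @ 1.2837  # hit
  → r_2 = 1.2837
beam 3: φ=90°, α=165°
  direction (-0.9659, 0.2588); cell (3,4); t to first gridline: x 0.2381, y 0.9273 (then +1.0353 / +3.8637)
    (2,4) via x @ 0.2381
    (2,5) via y @ 0.9273  # hit
  → r_3 = 0.9273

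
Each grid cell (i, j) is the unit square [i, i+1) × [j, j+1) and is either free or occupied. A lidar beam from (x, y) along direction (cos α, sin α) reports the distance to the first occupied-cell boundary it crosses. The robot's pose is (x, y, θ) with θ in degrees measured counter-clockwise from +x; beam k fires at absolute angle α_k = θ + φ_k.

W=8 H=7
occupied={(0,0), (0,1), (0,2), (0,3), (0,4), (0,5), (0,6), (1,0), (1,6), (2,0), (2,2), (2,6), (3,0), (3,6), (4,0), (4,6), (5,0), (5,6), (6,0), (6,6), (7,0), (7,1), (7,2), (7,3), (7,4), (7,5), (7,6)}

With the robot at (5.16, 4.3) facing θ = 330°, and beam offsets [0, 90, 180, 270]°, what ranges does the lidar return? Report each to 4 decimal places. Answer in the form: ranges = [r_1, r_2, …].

beam 1: φ=0°, α=330°
  d=(0.8660,-0.5000)  start (5,4)  tX=0.9699 tY=0.6000  stride 1/|dx|=1.1547 1/|dy|=2.0000
    cross y-line → (5,3), t=0.6000
    cross x-line → (6,3), t=0.9699
    cross x-line → (7,3), t=2.1246 (wall)
  → r_1 = 2.1246
beam 2: φ=90°, α=60°
  d=(0.5000,0.8660)  start (5,4)  tX=1.6800 tY=0.8083  stride 1/|dx|=2.0000 1/|dy|=1.1547
    cross y-line → (5,5), t=0.8083
    cross x-line → (6,5), t=1.6800
    cross y-line → (6,6), t=1.9630 (wall)
  → r_2 = 1.9630
beam 3: φ=180°, α=150°
  d=(-0.8660,0.5000)  start (5,4)  tX=0.1848 tY=1.4000  stride 1/|dx|=1.1547 1/|dy|=2.0000
    cross x-line → (4,4), t=0.1848
    cross x-line → (3,4), t=1.3395
    cross y-line → (3,5), t=1.4000
    cross x-line → (2,5), t=2.4942
    cross y-line → (2,6), t=3.4000 (wall)
  → r_3 = 3.4000
beam 4: φ=270°, α=240°
  d=(-0.5000,-0.8660)  start (5,4)  tX=0.3200 tY=0.3464  stride 1/|dx|=2.0000 1/|dy|=1.1547
    cross x-line → (4,4), t=0.3200
    cross y-line → (4,3), t=0.3464
    cross y-line → (4,2), t=1.5011
    cross x-line → (3,2), t=2.3200
    cross y-line → (3,1), t=2.6558
    cross y-line → (3,0), t=3.8105 (wall)
  → r_4 = 3.8105

ranges = [2.1246, 1.9630, 3.4000, 3.8105]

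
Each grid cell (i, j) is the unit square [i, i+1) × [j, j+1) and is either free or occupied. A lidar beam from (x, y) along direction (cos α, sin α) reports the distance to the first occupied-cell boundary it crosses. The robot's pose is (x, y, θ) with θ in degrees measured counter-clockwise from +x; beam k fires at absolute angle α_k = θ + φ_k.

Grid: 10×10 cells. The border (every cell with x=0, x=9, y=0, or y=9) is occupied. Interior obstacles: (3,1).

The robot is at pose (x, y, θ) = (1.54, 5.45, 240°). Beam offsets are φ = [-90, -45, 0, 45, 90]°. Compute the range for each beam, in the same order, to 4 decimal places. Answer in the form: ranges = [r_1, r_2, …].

ranges = [0.6235, 0.5590, 1.0800, 4.6070, 8.6141]

beam 1: φ=-90°, α=150°
  cosα=-0.8660 sinα=0.5000 | (1,5) | tMaxX 0.6235 tMaxY 1.1000 | tΔX 1.1547 tΔY 2.0000
    t=0.6235 [x] (0,5) — stop
  → r_1 = 0.6235
beam 2: φ=-45°, α=195°
  cosα=-0.9659 sinα=-0.2588 | (1,5) | tMaxX 0.5590 tMaxY 1.7387 | tΔX 1.0353 tΔY 3.8637
    t=0.5590 [x] (0,5) — stop
  → r_2 = 0.5590
beam 3: φ=0°, α=240°
  cosα=-0.5000 sinα=-0.8660 | (1,5) | tMaxX 1.0800 tMaxY 0.5196 | tΔX 2.0000 tΔY 1.1547
    t=0.5196 [y] (1,4)
    t=1.0800 [x] (0,4) — stop
  → r_3 = 1.0800
beam 4: φ=45°, α=285°
  cosα=0.2588 sinα=-0.9659 | (1,5) | tMaxX 1.7773 tMaxY 0.4659 | tΔX 3.8637 tΔY 1.0353
    t=0.4659 [y] (1,4)
    t=1.5012 [y] (1,3)
    t=1.7773 [x] (2,3)
    t=2.5364 [y] (2,2)
    t=3.5717 [y] (2,1)
    t=4.6070 [y] (2,0) — stop
  → r_4 = 4.6070
beam 5: φ=90°, α=330°
  cosα=0.8660 sinα=-0.5000 | (1,5) | tMaxX 0.5312 tMaxY 0.9000 | tΔX 1.1547 tΔY 2.0000
    t=0.5312 [x] (2,5)
    t=0.9000 [y] (2,4)
    t=1.6859 [x] (3,4)
    t=2.8406 [x] (4,4)
    t=2.9000 [y] (4,3)
    t=3.9953 [x] (5,3)
    t=4.9000 [y] (5,2)
    t=5.1500 [x] (6,2)
    t=6.3047 [x] (7,2)
    t=6.9000 [y] (7,1)
    t=7.4594 [x] (8,1)
    t=8.6141 [x] (9,1) — stop
  → r_5 = 8.6141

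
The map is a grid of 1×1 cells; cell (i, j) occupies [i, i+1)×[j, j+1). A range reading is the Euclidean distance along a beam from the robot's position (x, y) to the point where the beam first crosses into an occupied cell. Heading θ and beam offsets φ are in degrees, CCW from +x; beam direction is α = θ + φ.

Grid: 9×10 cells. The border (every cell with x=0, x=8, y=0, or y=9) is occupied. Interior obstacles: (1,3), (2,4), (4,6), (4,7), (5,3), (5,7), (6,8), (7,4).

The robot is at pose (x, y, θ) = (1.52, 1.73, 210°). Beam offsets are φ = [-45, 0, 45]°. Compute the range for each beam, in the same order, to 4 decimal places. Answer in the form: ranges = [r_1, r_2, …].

beam 1: φ=-45°, α=165°
  d=(-0.9659,0.2588)  start (1,1)  tX=0.5383 tY=1.0432  stride 1/|dx|=1.0353 1/|dy|=3.8637
    cross x-line → (0,1), t=0.5383 (wall)
  → r_1 = 0.5383
beam 2: φ=0°, α=210°
  d=(-0.8660,-0.5000)  start (1,1)  tX=0.6004 tY=1.4600  stride 1/|dx|=1.1547 1/|dy|=2.0000
    cross x-line → (0,1), t=0.6004 (wall)
  → r_2 = 0.6004
beam 3: φ=45°, α=255°
  d=(-0.2588,-0.9659)  start (1,1)  tX=2.0091 tY=0.7558  stride 1/|dx|=3.8637 1/|dy|=1.0353
    cross y-line → (1,0), t=0.7558 (wall)
  → r_3 = 0.7558

ranges = [0.5383, 0.6004, 0.7558]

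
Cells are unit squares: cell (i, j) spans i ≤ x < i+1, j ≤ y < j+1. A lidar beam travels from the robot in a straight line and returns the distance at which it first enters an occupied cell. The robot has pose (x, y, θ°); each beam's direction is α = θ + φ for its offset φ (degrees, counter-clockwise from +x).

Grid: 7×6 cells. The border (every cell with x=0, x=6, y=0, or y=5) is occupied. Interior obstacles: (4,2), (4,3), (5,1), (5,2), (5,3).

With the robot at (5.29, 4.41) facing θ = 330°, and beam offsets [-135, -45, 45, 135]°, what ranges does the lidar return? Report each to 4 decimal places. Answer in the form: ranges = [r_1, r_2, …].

beam 1: φ=-135°, α=195°
  cosα=-0.9659 sinα=-0.2588 | (5,4) | tMaxX 0.3002 tMaxY 1.5841 | tΔX 1.0353 tΔY 3.8637
    t=0.3002 [x] (4,4)
    t=1.3355 [x] (3,4)
    t=1.5841 [y] (3,3)
    t=2.3708 [x] (2,3)
    t=3.4061 [x] (1,3)
    t=4.4413 [x] (0,3) — stop
  → r_1 = 4.4413
beam 2: φ=-45°, α=285°
  cosα=0.2588 sinα=-0.9659 | (5,4) | tMaxX 2.7432 tMaxY 0.4245 | tΔX 3.8637 tΔY 1.0353
    t=0.4245 [y] (5,3) — stop
  → r_2 = 0.4245
beam 3: φ=45°, α=15°
  cosα=0.9659 sinα=0.2588 | (5,4) | tMaxX 0.7350 tMaxY 2.2796 | tΔX 1.0353 tΔY 3.8637
    t=0.7350 [x] (6,4) — stop
  → r_3 = 0.7350
beam 4: φ=135°, α=105°
  cosα=-0.2588 sinα=0.9659 | (5,4) | tMaxX 1.1205 tMaxY 0.6108 | tΔX 3.8637 tΔY 1.0353
    t=0.6108 [y] (5,5) — stop
  → r_4 = 0.6108

ranges = [4.4413, 0.4245, 0.7350, 0.6108]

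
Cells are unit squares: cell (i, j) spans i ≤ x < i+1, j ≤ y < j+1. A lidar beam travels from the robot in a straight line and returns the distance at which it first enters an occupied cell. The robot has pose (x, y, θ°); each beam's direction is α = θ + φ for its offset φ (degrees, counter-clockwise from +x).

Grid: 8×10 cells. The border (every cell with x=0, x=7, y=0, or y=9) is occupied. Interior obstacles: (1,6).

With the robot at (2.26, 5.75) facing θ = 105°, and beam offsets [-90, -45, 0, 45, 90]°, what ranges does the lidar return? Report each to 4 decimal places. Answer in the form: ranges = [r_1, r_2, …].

ranges = [4.9072, 3.7528, 1.0046, 0.5000, 1.3044]

beam 1: φ=-90°, α=15°
  cosα=0.9659 sinα=0.2588 | (2,5) | tMaxX 0.7661 tMaxY 0.9659 | tΔX 1.0353 tΔY 3.8637
    t=0.7661 [x] (3,5)
    t=0.9659 [y] (3,6)
    t=1.8014 [x] (4,6)
    t=2.8367 [x] (5,6)
    t=3.8719 [x] (6,6)
    t=4.8296 [y] (6,7)
    t=4.9072 [x] (7,7) — stop
  → r_1 = 4.9072
beam 2: φ=-45°, α=60°
  cosα=0.5000 sinα=0.8660 | (2,5) | tMaxX 1.4800 tMaxY 0.2887 | tΔX 2.0000 tΔY 1.1547
    t=0.2887 [y] (2,6)
    t=1.4434 [y] (2,7)
    t=1.4800 [x] (3,7)
    t=2.5981 [y] (3,8)
    t=3.4800 [x] (4,8)
    t=3.7528 [y] (4,9) — stop
  → r_2 = 3.7528
beam 3: φ=0°, α=105°
  cosα=-0.2588 sinα=0.9659 | (2,5) | tMaxX 1.0046 tMaxY 0.2588 | tΔX 3.8637 tΔY 1.0353
    t=0.2588 [y] (2,6)
    t=1.0046 [x] (1,6) — stop
  → r_3 = 1.0046
beam 4: φ=45°, α=150°
  cosα=-0.8660 sinα=0.5000 | (2,5) | tMaxX 0.3002 tMaxY 0.5000 | tΔX 1.1547 tΔY 2.0000
    t=0.3002 [x] (1,5)
    t=0.5000 [y] (1,6) — stop
  → r_4 = 0.5000
beam 5: φ=90°, α=195°
  cosα=-0.9659 sinα=-0.2588 | (2,5) | tMaxX 0.2692 tMaxY 2.8978 | tΔX 1.0353 tΔY 3.8637
    t=0.2692 [x] (1,5)
    t=1.3044 [x] (0,5) — stop
  → r_5 = 1.3044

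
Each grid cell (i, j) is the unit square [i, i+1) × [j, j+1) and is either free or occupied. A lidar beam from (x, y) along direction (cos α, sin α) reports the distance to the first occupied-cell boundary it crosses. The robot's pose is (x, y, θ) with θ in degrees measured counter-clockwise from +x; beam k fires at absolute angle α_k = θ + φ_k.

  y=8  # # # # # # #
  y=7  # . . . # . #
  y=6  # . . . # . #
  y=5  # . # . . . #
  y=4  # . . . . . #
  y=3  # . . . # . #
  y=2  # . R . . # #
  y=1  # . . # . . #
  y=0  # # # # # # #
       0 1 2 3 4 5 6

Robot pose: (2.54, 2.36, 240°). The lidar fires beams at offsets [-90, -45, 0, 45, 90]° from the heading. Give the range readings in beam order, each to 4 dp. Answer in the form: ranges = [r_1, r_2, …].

beam 1: φ=-90°, α=150°
  dir = (cos 150°, sin 150°) = (-0.8660, 0.5000); from cell (2,2)
  next x-line at t=0.6235, next y-line at t=1.2800; Δt_x=1.1547, Δt_y=2.0000
    x: enter (1,2) at t=0.6235
    y: enter (1,3) at t=1.2800
    x: enter (0,3) at t=1.7782 ← occupied
  → r_1 = 1.7782
beam 2: φ=-45°, α=195°
  dir = (cos 195°, sin 195°) = (-0.9659, -0.2588); from cell (2,2)
  next x-line at t=0.5590, next y-line at t=1.3909; Δt_x=1.0353, Δt_y=3.8637
    x: enter (1,2) at t=0.5590
    y: enter (1,1) at t=1.3909
    x: enter (0,1) at t=1.5943 ← occupied
  → r_2 = 1.5943
beam 3: φ=0°, α=240°
  dir = (cos 240°, sin 240°) = (-0.5000, -0.8660); from cell (2,2)
  next x-line at t=1.0800, next y-line at t=0.4157; Δt_x=2.0000, Δt_y=1.1547
    y: enter (2,1) at t=0.4157
    x: enter (1,1) at t=1.0800
    y: enter (1,0) at t=1.5704 ← occupied
  → r_3 = 1.5704
beam 4: φ=45°, α=285°
  dir = (cos 285°, sin 285°) = (0.2588, -0.9659); from cell (2,2)
  next x-line at t=1.7773, next y-line at t=0.3727; Δt_x=3.8637, Δt_y=1.0353
    y: enter (2,1) at t=0.3727
    y: enter (2,0) at t=1.4080 ← occupied
  → r_4 = 1.4080
beam 5: φ=90°, α=330°
  dir = (cos 330°, sin 330°) = (0.8660, -0.5000); from cell (2,2)
  next x-line at t=0.5312, next y-line at t=0.7200; Δt_x=1.1547, Δt_y=2.0000
    x: enter (3,2) at t=0.5312
    y: enter (3,1) at t=0.7200 ← occupied
  → r_5 = 0.7200

ranges = [1.7782, 1.5943, 1.5704, 1.4080, 0.7200]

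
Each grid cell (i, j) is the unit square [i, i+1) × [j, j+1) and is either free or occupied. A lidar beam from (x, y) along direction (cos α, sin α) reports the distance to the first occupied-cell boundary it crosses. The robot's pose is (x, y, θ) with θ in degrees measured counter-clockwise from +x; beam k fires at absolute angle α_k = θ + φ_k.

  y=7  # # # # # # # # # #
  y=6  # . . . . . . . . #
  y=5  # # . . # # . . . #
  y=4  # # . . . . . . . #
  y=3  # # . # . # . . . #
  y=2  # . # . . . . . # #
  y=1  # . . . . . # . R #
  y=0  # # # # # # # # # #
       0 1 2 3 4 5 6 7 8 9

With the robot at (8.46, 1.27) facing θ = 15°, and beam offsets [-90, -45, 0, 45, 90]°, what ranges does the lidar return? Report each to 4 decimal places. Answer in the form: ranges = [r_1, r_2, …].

beam 1: φ=-90°, α=285°
  dir = (cos 285°, sin 285°) = (0.2588, -0.9659); from cell (8,1)
  next x-line at t=2.0864, next y-line at t=0.2795; Δt_x=3.8637, Δt_y=1.0353
    y: enter (8,0) at t=0.2795 ← occupied
  → r_1 = 0.2795
beam 2: φ=-45°, α=330°
  dir = (cos 330°, sin 330°) = (0.8660, -0.5000); from cell (8,1)
  next x-line at t=0.6235, next y-line at t=0.5400; Δt_x=1.1547, Δt_y=2.0000
    y: enter (8,0) at t=0.5400 ← occupied
  → r_2 = 0.5400
beam 3: φ=0°, α=15°
  dir = (cos 15°, sin 15°) = (0.9659, 0.2588); from cell (8,1)
  next x-line at t=0.5590, next y-line at t=2.8205; Δt_x=1.0353, Δt_y=3.8637
    x: enter (9,1) at t=0.5590 ← occupied
  → r_3 = 0.5590
beam 4: φ=45°, α=60°
  dir = (cos 60°, sin 60°) = (0.5000, 0.8660); from cell (8,1)
  next x-line at t=1.0800, next y-line at t=0.8429; Δt_x=2.0000, Δt_y=1.1547
    y: enter (8,2) at t=0.8429 ← occupied
  → r_4 = 0.8429
beam 5: φ=90°, α=105°
  dir = (cos 105°, sin 105°) = (-0.2588, 0.9659); from cell (8,1)
  next x-line at t=1.7773, next y-line at t=0.7558; Δt_x=3.8637, Δt_y=1.0353
    y: enter (8,2) at t=0.7558 ← occupied
  → r_5 = 0.7558

ranges = [0.2795, 0.5400, 0.5590, 0.8429, 0.7558]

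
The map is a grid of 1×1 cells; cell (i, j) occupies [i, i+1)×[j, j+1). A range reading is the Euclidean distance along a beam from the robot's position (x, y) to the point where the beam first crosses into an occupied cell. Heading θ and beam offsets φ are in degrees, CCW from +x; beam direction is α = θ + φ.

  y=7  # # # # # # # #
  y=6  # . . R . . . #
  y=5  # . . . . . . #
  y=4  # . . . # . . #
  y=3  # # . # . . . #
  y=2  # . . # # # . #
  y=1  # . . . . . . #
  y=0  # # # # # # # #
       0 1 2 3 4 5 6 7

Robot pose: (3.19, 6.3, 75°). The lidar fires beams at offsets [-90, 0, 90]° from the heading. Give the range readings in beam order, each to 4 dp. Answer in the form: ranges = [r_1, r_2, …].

ranges = [3.9444, 0.7247, 2.2673]

beam 1: φ=-90°, α=345°
  cosα=0.9659 sinα=-0.2588 | (3,6) | tMaxX 0.8386 tMaxY 1.1591 | tΔX 1.0353 tΔY 3.8637
    t=0.8386 [x] (4,6)
    t=1.1591 [y] (4,5)
    t=1.8738 [x] (5,5)
    t=2.9091 [x] (6,5)
    t=3.9444 [x] (7,5) — stop
  → r_1 = 3.9444
beam 2: φ=0°, α=75°
  cosα=0.2588 sinα=0.9659 | (3,6) | tMaxX 3.1296 tMaxY 0.7247 | tΔX 3.8637 tΔY 1.0353
    t=0.7247 [y] (3,7) — stop
  → r_2 = 0.7247
beam 3: φ=90°, α=165°
  cosα=-0.9659 sinα=0.2588 | (3,6) | tMaxX 0.1967 tMaxY 2.7046 | tΔX 1.0353 tΔY 3.8637
    t=0.1967 [x] (2,6)
    t=1.2320 [x] (1,6)
    t=2.2673 [x] (0,6) — stop
  → r_3 = 2.2673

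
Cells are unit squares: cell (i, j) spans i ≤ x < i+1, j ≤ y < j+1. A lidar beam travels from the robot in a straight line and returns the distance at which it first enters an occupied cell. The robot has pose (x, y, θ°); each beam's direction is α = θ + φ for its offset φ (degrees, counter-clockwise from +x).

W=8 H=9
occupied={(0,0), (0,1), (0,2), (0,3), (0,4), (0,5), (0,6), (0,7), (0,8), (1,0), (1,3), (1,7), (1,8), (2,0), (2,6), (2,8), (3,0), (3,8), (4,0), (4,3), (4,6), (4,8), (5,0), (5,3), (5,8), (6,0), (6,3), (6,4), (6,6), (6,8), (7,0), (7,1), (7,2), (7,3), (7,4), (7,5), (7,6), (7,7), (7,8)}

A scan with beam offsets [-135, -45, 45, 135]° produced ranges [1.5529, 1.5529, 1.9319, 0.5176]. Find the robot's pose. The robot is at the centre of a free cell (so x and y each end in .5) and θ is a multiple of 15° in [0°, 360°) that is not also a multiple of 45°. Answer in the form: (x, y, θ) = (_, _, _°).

(x, y, θ) = (5.5, 1.5, 150°)

Candidates: 33 free-cell centres × 16 headings = 528 poses. Raycast each; keep the one whose scan matches to 4 dp.
  (3.5, 4.5, 300°): beam 1 = 2.5882 ≠ 1.5529 ✗
  (6.5, 2.5, 60°): beam 2 = 0.5176 ≠ 1.5529 ✗
  (3.5, 6.5, 330°): beam 1 = 0.5176 ≠ 1.5529 ✗
  (2.5, 4.5, 345°): beam 1 = 1.0000 ≠ 1.5529 ✗
  …
  (5.5, 1.5, 150°): r_1=1.5529, r_2=1.5529, r_3=1.9319, r_4=0.5176 — all match ✓
No second candidate reproduces the full scan.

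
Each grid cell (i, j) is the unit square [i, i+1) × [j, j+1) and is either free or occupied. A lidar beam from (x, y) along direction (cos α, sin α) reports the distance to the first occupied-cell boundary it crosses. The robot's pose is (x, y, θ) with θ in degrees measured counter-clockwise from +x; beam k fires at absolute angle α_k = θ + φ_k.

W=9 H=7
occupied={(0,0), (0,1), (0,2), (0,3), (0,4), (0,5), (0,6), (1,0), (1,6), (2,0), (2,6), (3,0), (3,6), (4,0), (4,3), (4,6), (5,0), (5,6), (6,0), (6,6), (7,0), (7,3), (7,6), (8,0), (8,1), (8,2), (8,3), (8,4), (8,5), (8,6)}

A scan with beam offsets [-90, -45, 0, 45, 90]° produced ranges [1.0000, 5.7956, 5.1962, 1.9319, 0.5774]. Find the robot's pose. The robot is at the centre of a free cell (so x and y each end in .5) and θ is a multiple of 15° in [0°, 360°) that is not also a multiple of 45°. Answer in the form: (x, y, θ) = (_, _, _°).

The pose lattice has 33·16 = 528 candidates. Test each by forward raycasting.
  (2.5, 4.5, 105°): beam 1 = 5.6940 ≠ 1.0000 ✗
  (3.5, 5.5, 330°): beam 1 = 5.0000 ≠ 1.0000 ✗
  (2.5, 5.5, 60°): beam 1 = 6.3509 ≠ 1.0000 ✗
  …
  (1.5, 1.5, 60°): r_1=1.0000, r_2=5.7956, r_3=5.1962, r_4=1.9319, r_5=0.5774 — all match ✓
No second candidate reproduces the full scan.

(x, y, θ) = (1.5, 1.5, 60°)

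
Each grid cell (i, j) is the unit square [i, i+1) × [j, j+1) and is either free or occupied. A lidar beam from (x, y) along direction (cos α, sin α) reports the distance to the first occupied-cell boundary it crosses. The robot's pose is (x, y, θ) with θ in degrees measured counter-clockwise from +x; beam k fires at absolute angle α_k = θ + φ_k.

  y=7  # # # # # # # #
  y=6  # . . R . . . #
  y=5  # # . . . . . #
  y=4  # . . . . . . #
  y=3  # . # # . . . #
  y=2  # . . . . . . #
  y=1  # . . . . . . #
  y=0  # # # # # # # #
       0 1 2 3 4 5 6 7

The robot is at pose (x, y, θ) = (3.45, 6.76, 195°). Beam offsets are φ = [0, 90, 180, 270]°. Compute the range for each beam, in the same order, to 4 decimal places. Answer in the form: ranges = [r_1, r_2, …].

ranges = [2.5364, 5.9632, 0.9273, 0.2485]

beam 1: φ=0°, α=195°
  cosα=-0.9659 sinα=-0.2588 | (3,6) | tMaxX 0.4659 tMaxY 2.9364 | tΔX 1.0353 tΔY 3.8637
    t=0.4659 [x] (2,6)
    t=1.5012 [x] (1,6)
    t=2.5364 [x] (0,6) — stop
  → r_1 = 2.5364
beam 2: φ=90°, α=285°
  cosα=0.2588 sinα=-0.9659 | (3,6) | tMaxX 2.1250 tMaxY 0.7868 | tΔX 3.8637 tΔY 1.0353
    t=0.7868 [y] (3,5)
    t=1.8221 [y] (3,4)
    t=2.1250 [x] (4,4)
    t=2.8574 [y] (4,3)
    t=3.8926 [y] (4,2)
    t=4.9279 [y] (4,1)
    t=5.9632 [y] (4,0) — stop
  → r_2 = 5.9632
beam 3: φ=180°, α=15°
  cosα=0.9659 sinα=0.2588 | (3,6) | tMaxX 0.5694 tMaxY 0.9273 | tΔX 1.0353 tΔY 3.8637
    t=0.5694 [x] (4,6)
    t=0.9273 [y] (4,7) — stop
  → r_3 = 0.9273
beam 4: φ=270°, α=105°
  cosα=-0.2588 sinα=0.9659 | (3,6) | tMaxX 1.7387 tMaxY 0.2485 | tΔX 3.8637 tΔY 1.0353
    t=0.2485 [y] (3,7) — stop
  → r_4 = 0.2485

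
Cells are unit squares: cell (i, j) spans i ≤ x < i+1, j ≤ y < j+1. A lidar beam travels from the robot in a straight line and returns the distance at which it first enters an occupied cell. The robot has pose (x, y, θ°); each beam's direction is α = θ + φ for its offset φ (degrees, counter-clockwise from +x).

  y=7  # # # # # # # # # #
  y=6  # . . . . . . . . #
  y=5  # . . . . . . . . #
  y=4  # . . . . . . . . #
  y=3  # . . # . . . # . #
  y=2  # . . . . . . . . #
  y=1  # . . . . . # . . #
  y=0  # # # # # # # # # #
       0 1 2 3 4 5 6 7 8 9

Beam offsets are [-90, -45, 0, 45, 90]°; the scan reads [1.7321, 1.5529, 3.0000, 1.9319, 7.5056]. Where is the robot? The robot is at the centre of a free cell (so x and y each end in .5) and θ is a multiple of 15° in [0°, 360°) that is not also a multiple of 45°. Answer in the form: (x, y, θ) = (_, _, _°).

Enumerate (i+0.5, j+0.5, θ) over the 45 free cells and 16 admissible headings. For each, cast all 5 beams and compare to the given ranges.
  (8.5, 1.5, 255°): beam 1 = 1.5529 ≠ 1.7321 ✗
  (6.5, 5.5, 15°): beam 1 = 1.9319 ≠ 1.7321 ✗
  (5.5, 1.5, 345°): beam 1 = 0.5176 ≠ 1.7321 ✗
  …
  (2.5, 5.5, 240°): r_1=1.7321, r_2=1.5529, r_3=3.0000, r_4=1.9319, r_5=7.5056 — all match ✓
Unique over the lattice → pose = (2.5, 5.5, 240°).

(x, y, θ) = (2.5, 5.5, 240°)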